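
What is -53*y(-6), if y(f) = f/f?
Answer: -53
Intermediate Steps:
y(f) = 1
-53*y(-6) = -53*1 = -53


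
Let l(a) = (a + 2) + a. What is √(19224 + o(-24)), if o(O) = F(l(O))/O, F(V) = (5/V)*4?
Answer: √366102201/138 ≈ 138.65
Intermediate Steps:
l(a) = 2 + 2*a (l(a) = (2 + a) + a = 2 + 2*a)
F(V) = 20/V (F(V) = (5/V)*4 = 20/V)
o(O) = 20/(O*(2 + 2*O)) (o(O) = (20/(2 + 2*O))/O = 20/(O*(2 + 2*O)))
√(19224 + o(-24)) = √(19224 + 10/(-24*(1 - 24))) = √(19224 + 10*(-1/24)/(-23)) = √(19224 + 10*(-1/24)*(-1/23)) = √(19224 + 5/276) = √(5305829/276) = √366102201/138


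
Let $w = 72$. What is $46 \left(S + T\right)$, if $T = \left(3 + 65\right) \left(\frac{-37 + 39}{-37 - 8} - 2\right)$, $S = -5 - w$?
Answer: $- \frac{447166}{45} \approx -9937.0$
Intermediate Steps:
$S = -77$ ($S = -5 - 72 = -77$)
$T = - \frac{6256}{45}$ ($T = 68 \left(\frac{2}{-45} - 2\right) = 68 \left(2 \left(- \frac{1}{45}\right) - 2\right) = 68 \left(- \frac{2}{45} - 2\right) = 68 \left(- \frac{92}{45}\right) = - \frac{6256}{45} \approx -139.02$)
$46 \left(S + T\right) = 46 \left(-77 - \frac{6256}{45}\right) = 46 \left(- \frac{9721}{45}\right) = - \frac{447166}{45}$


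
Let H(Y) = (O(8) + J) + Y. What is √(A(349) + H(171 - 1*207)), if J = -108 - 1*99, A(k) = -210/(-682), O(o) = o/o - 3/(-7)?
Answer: 2*I*√343665938/2387 ≈ 15.533*I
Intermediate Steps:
O(o) = 10/7 (O(o) = 1 - 3*(-⅐) = 1 + 3/7 = 10/7)
A(k) = 105/341 (A(k) = -210*(-1/682) = 105/341)
J = -207 (J = -108 - 99 = -207)
H(Y) = -1439/7 + Y (H(Y) = (10/7 - 207) + Y = -1439/7 + Y)
√(A(349) + H(171 - 1*207)) = √(105/341 + (-1439/7 + (171 - 1*207))) = √(105/341 + (-1439/7 + (171 - 207))) = √(105/341 + (-1439/7 - 36)) = √(105/341 - 1691/7) = √(-575896/2387) = 2*I*√343665938/2387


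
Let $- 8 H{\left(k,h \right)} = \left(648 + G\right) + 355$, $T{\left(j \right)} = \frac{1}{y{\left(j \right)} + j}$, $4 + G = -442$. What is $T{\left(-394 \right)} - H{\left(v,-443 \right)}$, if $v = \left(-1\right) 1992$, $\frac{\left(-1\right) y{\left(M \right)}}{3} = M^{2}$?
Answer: $\frac{129809403}{1864408} \approx 69.625$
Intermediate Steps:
$G = -446$ ($G = -4 - 442 = -446$)
$y{\left(M \right)} = - 3 M^{2}$
$T{\left(j \right)} = \frac{1}{j - 3 j^{2}}$ ($T{\left(j \right)} = \frac{1}{- 3 j^{2} + j} = \frac{1}{j - 3 j^{2}}$)
$v = -1992$
$H{\left(k,h \right)} = - \frac{557}{8}$ ($H{\left(k,h \right)} = - \frac{\left(648 - 446\right) + 355}{8} = - \frac{202 + 355}{8} = \left(- \frac{1}{8}\right) 557 = - \frac{557}{8}$)
$T{\left(-394 \right)} - H{\left(v,-443 \right)} = - \frac{1}{\left(-394\right) \left(-1 + 3 \left(-394\right)\right)} - - \frac{557}{8} = \left(-1\right) \left(- \frac{1}{394}\right) \frac{1}{-1 - 1182} + \frac{557}{8} = \left(-1\right) \left(- \frac{1}{394}\right) \frac{1}{-1183} + \frac{557}{8} = \left(-1\right) \left(- \frac{1}{394}\right) \left(- \frac{1}{1183}\right) + \frac{557}{8} = - \frac{1}{466102} + \frac{557}{8} = \frac{129809403}{1864408}$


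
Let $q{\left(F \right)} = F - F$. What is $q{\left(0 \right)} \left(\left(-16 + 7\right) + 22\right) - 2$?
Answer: $-2$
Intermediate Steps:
$q{\left(F \right)} = 0$
$q{\left(0 \right)} \left(\left(-16 + 7\right) + 22\right) - 2 = 0 \left(\left(-16 + 7\right) + 22\right) - 2 = 0 \left(-9 + 22\right) - 2 = 0 \cdot 13 - 2 = 0 - 2 = -2$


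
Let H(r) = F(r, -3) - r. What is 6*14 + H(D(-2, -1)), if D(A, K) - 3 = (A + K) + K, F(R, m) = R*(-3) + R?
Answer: 87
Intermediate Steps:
F(R, m) = -2*R (F(R, m) = -3*R + R = -2*R)
D(A, K) = 3 + A + 2*K (D(A, K) = 3 + ((A + K) + K) = 3 + (A + 2*K) = 3 + A + 2*K)
H(r) = -3*r (H(r) = -2*r - r = -3*r)
6*14 + H(D(-2, -1)) = 6*14 - 3*(3 - 2 + 2*(-1)) = 84 - 3*(3 - 2 - 2) = 84 - 3*(-1) = 84 + 3 = 87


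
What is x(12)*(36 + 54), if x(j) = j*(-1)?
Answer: -1080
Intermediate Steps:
x(j) = -j
x(12)*(36 + 54) = (-1*12)*(36 + 54) = -12*90 = -1080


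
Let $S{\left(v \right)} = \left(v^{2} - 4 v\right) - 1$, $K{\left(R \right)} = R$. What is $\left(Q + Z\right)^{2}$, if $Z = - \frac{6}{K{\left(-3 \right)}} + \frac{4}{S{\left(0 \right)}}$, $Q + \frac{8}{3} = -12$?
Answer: $\frac{2500}{9} \approx 277.78$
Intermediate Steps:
$Q = - \frac{44}{3}$ ($Q = - \frac{8}{3} - 12 = - \frac{44}{3} \approx -14.667$)
$S{\left(v \right)} = -1 + v^{2} - 4 v$
$Z = -2$ ($Z = - \frac{6}{-3} + \frac{4}{-1 + 0^{2} - 0} = \left(-6\right) \left(- \frac{1}{3}\right) + \frac{4}{-1 + 0 + 0} = 2 + \frac{4}{-1} = 2 + 4 \left(-1\right) = 2 - 4 = -2$)
$\left(Q + Z\right)^{2} = \left(- \frac{44}{3} - 2\right)^{2} = \left(- \frac{50}{3}\right)^{2} = \frac{2500}{9}$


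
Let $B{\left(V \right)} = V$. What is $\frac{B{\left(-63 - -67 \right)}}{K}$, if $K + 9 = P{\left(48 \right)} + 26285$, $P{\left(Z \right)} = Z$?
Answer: $\frac{1}{6581} \approx 0.00015195$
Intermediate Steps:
$K = 26324$ ($K = -9 + \left(48 + 26285\right) = -9 + 26333 = 26324$)
$\frac{B{\left(-63 - -67 \right)}}{K} = \frac{-63 - -67}{26324} = \left(-63 + 67\right) \frac{1}{26324} = 4 \cdot \frac{1}{26324} = \frac{1}{6581}$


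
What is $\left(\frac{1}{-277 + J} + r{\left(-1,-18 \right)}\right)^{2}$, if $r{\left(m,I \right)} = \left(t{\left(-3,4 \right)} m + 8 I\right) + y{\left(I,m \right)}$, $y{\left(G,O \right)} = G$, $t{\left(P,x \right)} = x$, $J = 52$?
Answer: $\frac{1395097201}{50625} \approx 27557.0$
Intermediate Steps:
$r{\left(m,I \right)} = 4 m + 9 I$ ($r{\left(m,I \right)} = \left(4 m + 8 I\right) + I = 4 m + 9 I$)
$\left(\frac{1}{-277 + J} + r{\left(-1,-18 \right)}\right)^{2} = \left(\frac{1}{-277 + 52} + \left(4 \left(-1\right) + 9 \left(-18\right)\right)\right)^{2} = \left(\frac{1}{-225} - 166\right)^{2} = \left(- \frac{1}{225} - 166\right)^{2} = \left(- \frac{37351}{225}\right)^{2} = \frac{1395097201}{50625}$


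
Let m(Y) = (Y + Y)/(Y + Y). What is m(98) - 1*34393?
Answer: -34392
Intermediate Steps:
m(Y) = 1 (m(Y) = (2*Y)/((2*Y)) = (2*Y)*(1/(2*Y)) = 1)
m(98) - 1*34393 = 1 - 1*34393 = 1 - 34393 = -34392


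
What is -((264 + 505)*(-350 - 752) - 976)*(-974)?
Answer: -826355236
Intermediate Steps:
-((264 + 505)*(-350 - 752) - 976)*(-974) = -(769*(-1102) - 976)*(-974) = -(-847438 - 976)*(-974) = -(-848414)*(-974) = -1*826355236 = -826355236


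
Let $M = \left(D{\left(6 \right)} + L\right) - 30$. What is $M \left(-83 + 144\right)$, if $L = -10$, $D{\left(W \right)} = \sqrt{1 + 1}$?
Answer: $-2440 + 61 \sqrt{2} \approx -2353.7$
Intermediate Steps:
$D{\left(W \right)} = \sqrt{2}$
$M = -40 + \sqrt{2}$ ($M = \left(\sqrt{2} - 10\right) - 30 = \left(-10 + \sqrt{2}\right) - 30 = -40 + \sqrt{2} \approx -38.586$)
$M \left(-83 + 144\right) = \left(-40 + \sqrt{2}\right) \left(-83 + 144\right) = \left(-40 + \sqrt{2}\right) 61 = -2440 + 61 \sqrt{2}$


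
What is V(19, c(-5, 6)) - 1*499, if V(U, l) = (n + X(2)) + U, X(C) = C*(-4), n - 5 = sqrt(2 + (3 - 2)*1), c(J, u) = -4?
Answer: -483 + sqrt(3) ≈ -481.27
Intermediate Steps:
n = 5 + sqrt(3) (n = 5 + sqrt(2 + (3 - 2)*1) = 5 + sqrt(2 + 1*1) = 5 + sqrt(2 + 1) = 5 + sqrt(3) ≈ 6.7320)
X(C) = -4*C
V(U, l) = -3 + U + sqrt(3) (V(U, l) = ((5 + sqrt(3)) - 4*2) + U = ((5 + sqrt(3)) - 8) + U = (-3 + sqrt(3)) + U = -3 + U + sqrt(3))
V(19, c(-5, 6)) - 1*499 = (-3 + 19 + sqrt(3)) - 1*499 = (16 + sqrt(3)) - 499 = -483 + sqrt(3)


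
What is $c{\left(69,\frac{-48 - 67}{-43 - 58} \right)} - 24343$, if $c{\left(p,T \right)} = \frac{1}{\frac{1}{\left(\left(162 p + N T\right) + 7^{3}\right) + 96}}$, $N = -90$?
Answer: $- \frac{1295676}{101} \approx -12828.0$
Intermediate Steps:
$c{\left(p,T \right)} = 439 - 90 T + 162 p$ ($c{\left(p,T \right)} = \frac{1}{\frac{1}{\left(\left(162 p - 90 T\right) + 7^{3}\right) + 96}} = \frac{1}{\frac{1}{\left(\left(- 90 T + 162 p\right) + 343\right) + 96}} = \frac{1}{\frac{1}{\left(343 - 90 T + 162 p\right) + 96}} = \frac{1}{\frac{1}{439 - 90 T + 162 p}} = 439 - 90 T + 162 p$)
$c{\left(69,\frac{-48 - 67}{-43 - 58} \right)} - 24343 = \left(439 - 90 \frac{-48 - 67}{-43 - 58} + 162 \cdot 69\right) - 24343 = \left(439 - 90 \left(- \frac{115}{-101}\right) + 11178\right) - 24343 = \left(439 - 90 \left(\left(-115\right) \left(- \frac{1}{101}\right)\right) + 11178\right) - 24343 = \left(439 - \frac{10350}{101} + 11178\right) - 24343 = \frac{1162967}{101} - 24343 = - \frac{1295676}{101}$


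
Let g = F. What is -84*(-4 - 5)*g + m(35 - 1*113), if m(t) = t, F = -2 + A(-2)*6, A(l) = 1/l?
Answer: -3858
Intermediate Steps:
F = -5 (F = -2 + 6/(-2) = -2 - ½*6 = -2 - 3 = -5)
g = -5
-84*(-4 - 5)*g + m(35 - 1*113) = -84*(-4 - 5)*(-5) + (35 - 1*113) = -(-756)*(-5) + (35 - 113) = -84*45 - 78 = -3780 - 78 = -3858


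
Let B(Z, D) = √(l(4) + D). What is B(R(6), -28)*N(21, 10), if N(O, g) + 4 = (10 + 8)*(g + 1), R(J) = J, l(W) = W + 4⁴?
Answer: 388*√58 ≈ 2954.9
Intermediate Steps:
l(W) = 256 + W (l(W) = W + 256 = 256 + W)
B(Z, D) = √(260 + D) (B(Z, D) = √((256 + 4) + D) = √(260 + D))
N(O, g) = 14 + 18*g (N(O, g) = -4 + (10 + 8)*(g + 1) = -4 + 18*(1 + g) = -4 + (18 + 18*g) = 14 + 18*g)
B(R(6), -28)*N(21, 10) = √(260 - 28)*(14 + 18*10) = √232*(14 + 180) = (2*√58)*194 = 388*√58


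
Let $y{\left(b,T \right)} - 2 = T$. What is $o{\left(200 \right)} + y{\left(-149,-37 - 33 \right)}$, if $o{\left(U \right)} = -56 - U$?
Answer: $-324$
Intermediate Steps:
$y{\left(b,T \right)} = 2 + T$
$o{\left(200 \right)} + y{\left(-149,-37 - 33 \right)} = \left(-56 - 200\right) + \left(2 - 70\right) = -256 + \left(2 - 70\right) = -256 - 68 = -324$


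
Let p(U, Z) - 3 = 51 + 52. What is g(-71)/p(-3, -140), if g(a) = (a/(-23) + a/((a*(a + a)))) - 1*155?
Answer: -496171/346196 ≈ -1.4332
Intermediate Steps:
p(U, Z) = 106 (p(U, Z) = 3 + (51 + 52) = 3 + 103 = 106)
g(a) = -155 + 1/(2*a) - a/23 (g(a) = (a*(-1/23) + a/((a*(2*a)))) - 155 = (-a/23 + a/((2*a**2))) - 155 = (-a/23 + a*(1/(2*a**2))) - 155 = (-a/23 + 1/(2*a)) - 155 = (1/(2*a) - a/23) - 155 = -155 + 1/(2*a) - a/23)
g(-71)/p(-3, -140) = (-155 + (1/2)/(-71) - 1/23*(-71))/106 = (-155 + (1/2)*(-1/71) + 71/23)*(1/106) = (-155 - 1/142 + 71/23)*(1/106) = -496171/3266*1/106 = -496171/346196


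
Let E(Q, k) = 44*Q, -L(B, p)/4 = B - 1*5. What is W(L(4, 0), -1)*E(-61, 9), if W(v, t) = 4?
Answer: -10736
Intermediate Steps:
L(B, p) = 20 - 4*B (L(B, p) = -4*(B - 1*5) = -4*(B - 5) = -4*(-5 + B) = 20 - 4*B)
W(L(4, 0), -1)*E(-61, 9) = 4*(44*(-61)) = 4*(-2684) = -10736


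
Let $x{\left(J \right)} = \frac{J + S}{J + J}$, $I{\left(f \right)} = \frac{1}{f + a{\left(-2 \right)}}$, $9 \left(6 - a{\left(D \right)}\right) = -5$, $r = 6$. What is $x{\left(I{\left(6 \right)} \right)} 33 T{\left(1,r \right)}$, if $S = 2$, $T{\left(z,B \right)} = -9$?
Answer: $- \frac{7755}{2} \approx -3877.5$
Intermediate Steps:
$a{\left(D \right)} = \frac{59}{9}$ ($a{\left(D \right)} = 6 - - \frac{5}{9} = 6 + \frac{5}{9} = \frac{59}{9}$)
$I{\left(f \right)} = \frac{1}{\frac{59}{9} + f}$ ($I{\left(f \right)} = \frac{1}{f + \frac{59}{9}} = \frac{1}{\frac{59}{9} + f}$)
$x{\left(J \right)} = \frac{2 + J}{2 J}$ ($x{\left(J \right)} = \frac{J + 2}{J + J} = \frac{2 + J}{2 J}$)
$x{\left(I{\left(6 \right)} \right)} 33 T{\left(1,r \right)} = \frac{2 + \frac{9}{59 + 9 \cdot 6}}{2 \frac{9}{59 + 9 \cdot 6}} \cdot 33 \left(-9\right) = \frac{2 + \frac{9}{59 + 54}}{2 \frac{9}{59 + 54}} \cdot 33 \left(-9\right) = \frac{2 + \frac{9}{113}}{2 \cdot \frac{9}{113}} \cdot 33 \left(-9\right) = \frac{1}{2} \cdot \frac{113}{9} \cdot \frac{235}{113} \cdot 33 \left(-9\right) = \frac{235}{18} \cdot 33 \left(-9\right) = \frac{2585}{6} \left(-9\right) = - \frac{7755}{2}$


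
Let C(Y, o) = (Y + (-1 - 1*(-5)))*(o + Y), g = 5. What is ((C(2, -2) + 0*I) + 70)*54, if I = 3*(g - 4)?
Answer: 3780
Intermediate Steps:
C(Y, o) = (4 + Y)*(Y + o) (C(Y, o) = (Y + (-1 + 5))*(Y + o) = (Y + 4)*(Y + o) = (4 + Y)*(Y + o))
I = 3 (I = 3*(5 - 4) = 3*1 = 3)
((C(2, -2) + 0*I) + 70)*54 = (((2**2 + 4*2 + 4*(-2) + 2*(-2)) + 0*3) + 70)*54 = (((4 + 8 - 8 - 4) + 0) + 70)*54 = ((0 + 0) + 70)*54 = (0 + 70)*54 = 70*54 = 3780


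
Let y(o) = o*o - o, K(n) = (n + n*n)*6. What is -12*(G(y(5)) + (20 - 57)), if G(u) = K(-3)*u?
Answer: -8196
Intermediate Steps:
K(n) = 6*n + 6*n² (K(n) = (n + n²)*6 = 6*n + 6*n²)
y(o) = o² - o
G(u) = 36*u (G(u) = (6*(-3)*(1 - 3))*u = (6*(-3)*(-2))*u = 36*u)
-12*(G(y(5)) + (20 - 57)) = -12*(36*(5*(-1 + 5)) + (20 - 57)) = -12*(36*(5*4) - 37) = -12*(36*20 - 37) = -12*(720 - 37) = -12*683 = -8196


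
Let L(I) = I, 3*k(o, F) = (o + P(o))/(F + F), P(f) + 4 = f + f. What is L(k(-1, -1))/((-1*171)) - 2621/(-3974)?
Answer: 665332/1019331 ≈ 0.65271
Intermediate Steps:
P(f) = -4 + 2*f (P(f) = -4 + (f + f) = -4 + 2*f)
k(o, F) = (-4 + 3*o)/(6*F) (k(o, F) = ((o + (-4 + 2*o))/(F + F))/3 = ((-4 + 3*o)/((2*F)))/3 = ((-4 + 3*o)*(1/(2*F)))/3 = ((-4 + 3*o)/(2*F))/3 = (-4 + 3*o)/(6*F))
L(k(-1, -1))/((-1*171)) - 2621/(-3974) = ((⅙)*(-4 + 3*(-1))/(-1))/((-1*171)) - 2621/(-3974) = ((⅙)*(-1)*(-4 - 3))/(-171) - 2621*(-1/3974) = ((⅙)*(-1)*(-7))*(-1/171) + 2621/3974 = (7/6)*(-1/171) + 2621/3974 = -7/1026 + 2621/3974 = 665332/1019331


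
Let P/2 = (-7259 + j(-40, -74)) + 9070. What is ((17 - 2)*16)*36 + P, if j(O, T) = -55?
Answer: 12152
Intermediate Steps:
P = 3512 (P = 2*((-7259 - 55) + 9070) = 2*(-7314 + 9070) = 2*1756 = 3512)
((17 - 2)*16)*36 + P = ((17 - 2)*16)*36 + 3512 = (15*16)*36 + 3512 = 240*36 + 3512 = 8640 + 3512 = 12152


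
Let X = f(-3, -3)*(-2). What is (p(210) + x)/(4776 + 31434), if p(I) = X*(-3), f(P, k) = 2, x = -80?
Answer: -2/1065 ≈ -0.0018779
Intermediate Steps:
X = -4 (X = 2*(-2) = -4)
p(I) = 12 (p(I) = -4*(-3) = 12)
(p(210) + x)/(4776 + 31434) = (12 - 80)/(4776 + 31434) = -68/36210 = -68*1/36210 = -2/1065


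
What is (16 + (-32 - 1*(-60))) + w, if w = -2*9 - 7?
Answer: 19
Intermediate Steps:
w = -25 (w = -18 - 7 = -25)
(16 + (-32 - 1*(-60))) + w = (16 + (-32 - 1*(-60))) - 25 = (16 + (-32 + 60)) - 25 = (16 + 28) - 25 = 44 - 25 = 19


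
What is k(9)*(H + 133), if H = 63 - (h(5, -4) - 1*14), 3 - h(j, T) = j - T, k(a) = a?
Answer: 1944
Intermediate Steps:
h(j, T) = 3 + T - j (h(j, T) = 3 - (j - T) = 3 + (T - j) = 3 + T - j)
H = 83 (H = 63 - ((3 - 4 - 1*5) - 1*14) = 63 - ((3 - 4 - 5) - 14) = 63 - (-6 - 14) = 63 - 1*(-20) = 63 + 20 = 83)
k(9)*(H + 133) = 9*(83 + 133) = 9*216 = 1944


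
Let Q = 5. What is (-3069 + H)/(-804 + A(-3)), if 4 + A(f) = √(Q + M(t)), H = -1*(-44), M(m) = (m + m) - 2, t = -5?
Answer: 2444200/652871 + 3025*I*√7/652871 ≈ 3.7438 + 0.012259*I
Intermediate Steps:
M(m) = -2 + 2*m (M(m) = 2*m - 2 = -2 + 2*m)
H = 44
A(f) = -4 + I*√7 (A(f) = -4 + √(5 + (-2 + 2*(-5))) = -4 + √(5 + (-2 - 10)) = -4 + √(5 - 12) = -4 + √(-7) = -4 + I*√7)
(-3069 + H)/(-804 + A(-3)) = (-3069 + 44)/(-804 + (-4 + I*√7)) = -3025/(-808 + I*√7)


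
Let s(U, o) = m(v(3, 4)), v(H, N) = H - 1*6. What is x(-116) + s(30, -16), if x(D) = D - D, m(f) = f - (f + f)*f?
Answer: -21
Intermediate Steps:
v(H, N) = -6 + H (v(H, N) = H - 6 = -6 + H)
m(f) = f - 2*f² (m(f) = f - 2*f*f = f - 2*f²)
s(U, o) = -21 (s(U, o) = (-6 + 3)*(1 - 2*(-6 + 3)) = -3*(1 - 2*(-3)) = -3*(1 + 6) = -3*7 = -21)
x(D) = 0
x(-116) + s(30, -16) = 0 - 21 = -21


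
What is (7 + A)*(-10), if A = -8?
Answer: 10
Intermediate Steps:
(7 + A)*(-10) = (7 - 8)*(-10) = -1*(-10) = 10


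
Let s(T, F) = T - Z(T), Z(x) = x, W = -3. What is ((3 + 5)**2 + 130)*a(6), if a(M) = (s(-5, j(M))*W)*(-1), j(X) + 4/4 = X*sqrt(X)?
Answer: 0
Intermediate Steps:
j(X) = -1 + X**(3/2) (j(X) = -1 + X*sqrt(X) = -1 + X**(3/2))
s(T, F) = 0 (s(T, F) = T - T = 0)
a(M) = 0 (a(M) = (0*(-3))*(-1) = 0*(-1) = 0)
((3 + 5)**2 + 130)*a(6) = ((3 + 5)**2 + 130)*0 = (8**2 + 130)*0 = (64 + 130)*0 = 194*0 = 0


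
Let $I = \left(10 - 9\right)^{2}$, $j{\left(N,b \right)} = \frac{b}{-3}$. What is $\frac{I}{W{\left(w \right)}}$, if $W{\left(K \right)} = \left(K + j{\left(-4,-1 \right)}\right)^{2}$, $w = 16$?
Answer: $\frac{9}{2401} \approx 0.0037484$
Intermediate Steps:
$j{\left(N,b \right)} = - \frac{b}{3}$ ($j{\left(N,b \right)} = b \left(- \frac{1}{3}\right) = - \frac{b}{3}$)
$I = 1$ ($I = 1^{2} = 1$)
$W{\left(K \right)} = \left(\frac{1}{3} + K\right)^{2}$ ($W{\left(K \right)} = \left(K - - \frac{1}{3}\right)^{2} = \left(K + \frac{1}{3}\right)^{2} = \left(\frac{1}{3} + K\right)^{2}$)
$\frac{I}{W{\left(w \right)}} = 1 \frac{1}{\frac{1}{9} \left(1 + 3 \cdot 16\right)^{2}} = 1 \frac{1}{\frac{1}{9} \left(1 + 48\right)^{2}} = 1 \frac{1}{\frac{1}{9} \cdot 49^{2}} = 1 \frac{1}{\frac{1}{9} \cdot 2401} = 1 \frac{1}{\frac{2401}{9}} = 1 \cdot \frac{9}{2401} = \frac{9}{2401}$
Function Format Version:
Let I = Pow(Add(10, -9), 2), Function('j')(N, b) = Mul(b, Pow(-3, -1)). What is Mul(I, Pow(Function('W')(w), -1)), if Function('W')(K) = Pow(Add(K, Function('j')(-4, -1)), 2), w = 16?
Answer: Rational(9, 2401) ≈ 0.0037484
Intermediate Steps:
Function('j')(N, b) = Mul(Rational(-1, 3), b) (Function('j')(N, b) = Mul(b, Rational(-1, 3)) = Mul(Rational(-1, 3), b))
I = 1 (I = Pow(1, 2) = 1)
Function('W')(K) = Pow(Add(Rational(1, 3), K), 2) (Function('W')(K) = Pow(Add(K, Mul(Rational(-1, 3), -1)), 2) = Pow(Add(K, Rational(1, 3)), 2) = Pow(Add(Rational(1, 3), K), 2))
Mul(I, Pow(Function('W')(w), -1)) = Mul(1, Pow(Mul(Rational(1, 9), Pow(Add(1, Mul(3, 16)), 2)), -1)) = Mul(1, Pow(Mul(Rational(1, 9), Pow(Add(1, 48), 2)), -1)) = Mul(1, Pow(Mul(Rational(1, 9), Pow(49, 2)), -1)) = Mul(1, Pow(Mul(Rational(1, 9), 2401), -1)) = Mul(1, Pow(Rational(2401, 9), -1)) = Mul(1, Rational(9, 2401)) = Rational(9, 2401)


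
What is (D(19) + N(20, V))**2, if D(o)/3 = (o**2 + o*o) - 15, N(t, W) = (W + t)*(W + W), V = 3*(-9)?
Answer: 6245001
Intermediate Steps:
V = -27
N(t, W) = 2*W*(W + t) (N(t, W) = (W + t)*(2*W) = 2*W*(W + t))
D(o) = -45 + 6*o**2 (D(o) = 3*((o**2 + o*o) - 15) = 3*((o**2 + o**2) - 15) = 3*(2*o**2 - 15) = 3*(-15 + 2*o**2) = -45 + 6*o**2)
(D(19) + N(20, V))**2 = ((-45 + 6*19**2) + 2*(-27)*(-27 + 20))**2 = ((-45 + 6*361) + 2*(-27)*(-7))**2 = ((-45 + 2166) + 378)**2 = (2121 + 378)**2 = 2499**2 = 6245001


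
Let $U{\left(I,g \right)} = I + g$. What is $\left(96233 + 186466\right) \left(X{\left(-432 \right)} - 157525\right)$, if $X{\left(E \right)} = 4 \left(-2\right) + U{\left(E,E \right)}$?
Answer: $-44778673503$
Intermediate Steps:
$X{\left(E \right)} = -8 + 2 E$ ($X{\left(E \right)} = 4 \left(-2\right) + \left(E + E\right) = -8 + 2 E$)
$\left(96233 + 186466\right) \left(X{\left(-432 \right)} - 157525\right) = \left(96233 + 186466\right) \left(\left(-8 + 2 \left(-432\right)\right) - 157525\right) = 282699 \left(\left(-8 - 864\right) - 157525\right) = 282699 \left(-872 - 157525\right) = 282699 \left(-158397\right) = -44778673503$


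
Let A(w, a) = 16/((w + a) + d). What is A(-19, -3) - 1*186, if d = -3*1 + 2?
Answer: -4294/23 ≈ -186.70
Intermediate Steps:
d = -1 (d = -3 + 2 = -1)
A(w, a) = 16/(-1 + a + w) (A(w, a) = 16/((w + a) - 1) = 16/((a + w) - 1) = 16/(-1 + a + w))
A(-19, -3) - 1*186 = 16/(-1 - 3 - 19) - 1*186 = 16/(-23) - 186 = 16*(-1/23) - 186 = -16/23 - 186 = -4294/23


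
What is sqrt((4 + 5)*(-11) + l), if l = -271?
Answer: I*sqrt(370) ≈ 19.235*I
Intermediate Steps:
sqrt((4 + 5)*(-11) + l) = sqrt((4 + 5)*(-11) - 271) = sqrt(9*(-11) - 271) = sqrt(-99 - 271) = sqrt(-370) = I*sqrt(370)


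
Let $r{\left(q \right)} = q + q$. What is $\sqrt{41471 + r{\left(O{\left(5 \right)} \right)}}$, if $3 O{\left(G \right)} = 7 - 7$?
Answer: $\sqrt{41471} \approx 203.64$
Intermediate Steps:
$O{\left(G \right)} = 0$ ($O{\left(G \right)} = \frac{7 - 7}{3} = \frac{1}{3} \cdot 0 = 0$)
$r{\left(q \right)} = 2 q$
$\sqrt{41471 + r{\left(O{\left(5 \right)} \right)}} = \sqrt{41471 + 2 \cdot 0} = \sqrt{41471 + 0} = \sqrt{41471}$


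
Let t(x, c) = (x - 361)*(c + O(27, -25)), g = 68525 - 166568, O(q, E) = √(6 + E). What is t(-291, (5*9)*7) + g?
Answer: -303423 - 652*I*√19 ≈ -3.0342e+5 - 2842.0*I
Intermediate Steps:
g = -98043
t(x, c) = (-361 + x)*(c + I*√19) (t(x, c) = (x - 361)*(c + √(6 - 25)) = (-361 + x)*(c + √(-19)) = (-361 + x)*(c + I*√19))
t(-291, (5*9)*7) + g = (-361*5*9*7 + ((5*9)*7)*(-291) - 361*I*√19 + I*(-291)*√19) - 98043 = (-16245*7 + (45*7)*(-291) - 361*I*√19 - 291*I*√19) - 98043 = (-361*315 + 315*(-291) - 361*I*√19 - 291*I*√19) - 98043 = (-113715 - 91665 - 361*I*√19 - 291*I*√19) - 98043 = (-205380 - 652*I*√19) - 98043 = -303423 - 652*I*√19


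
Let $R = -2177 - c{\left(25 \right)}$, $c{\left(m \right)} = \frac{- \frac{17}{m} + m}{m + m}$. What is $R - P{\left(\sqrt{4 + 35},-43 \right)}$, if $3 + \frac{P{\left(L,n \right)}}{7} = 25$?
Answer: $- \frac{1457179}{625} \approx -2331.5$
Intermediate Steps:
$P{\left(L,n \right)} = 154$ ($P{\left(L,n \right)} = -21 + 7 \cdot 25 = -21 + 175 = 154$)
$c{\left(m \right)} = \frac{m - \frac{17}{m}}{2 m}$
$R = - \frac{1360929}{625}$ ($R = -2177 - \frac{-17 + 25^{2}}{2 \cdot 625} = -2177 - \frac{1}{2} \cdot \frac{1}{625} \left(-17 + 625\right) = -2177 - \frac{1}{2} \cdot \frac{1}{625} \cdot 608 = -2177 - \frac{304}{625} = - \frac{1360929}{625} \approx -2177.5$)
$R - P{\left(\sqrt{4 + 35},-43 \right)} = - \frac{1360929}{625} - 154 = - \frac{1457179}{625}$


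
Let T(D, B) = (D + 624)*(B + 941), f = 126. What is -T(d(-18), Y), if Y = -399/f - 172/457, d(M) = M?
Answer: -259621207/457 ≈ -5.6810e+5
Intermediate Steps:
Y = -9715/2742 (Y = -399/126 - 172/457 = -399*1/126 - 172*1/457 = -19/6 - 172/457 = -9715/2742 ≈ -3.5430)
T(D, B) = (624 + D)*(941 + B)
-T(d(-18), Y) = -(587184 + 624*(-9715/2742) + 941*(-18) - 9715/2742*(-18)) = -(587184 - 1010360/457 - 16938 + 29145/457) = -1*259621207/457 = -259621207/457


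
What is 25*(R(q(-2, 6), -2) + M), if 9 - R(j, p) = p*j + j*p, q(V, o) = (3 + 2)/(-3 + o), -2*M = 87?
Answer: -4175/6 ≈ -695.83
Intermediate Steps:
M = -87/2 (M = -½*87 = -87/2 ≈ -43.500)
q(V, o) = 5/(-3 + o)
R(j, p) = 9 - 2*j*p (R(j, p) = 9 - (p*j + j*p) = 9 - (j*p + j*p) = 9 - 2*j*p)
25*(R(q(-2, 6), -2) + M) = 25*((9 - 2*5/(-3 + 6)*(-2)) - 87/2) = 25*((9 - 2*5/3*(-2)) - 87/2) = 25*((9 + 20/3) - 87/2) = 25*(47/3 - 87/2) = 25*(-167/6) = -4175/6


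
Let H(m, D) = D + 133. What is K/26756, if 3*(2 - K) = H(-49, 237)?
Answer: -91/20067 ≈ -0.0045348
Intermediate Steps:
H(m, D) = 133 + D
K = -364/3 (K = 2 - (133 + 237)/3 = 2 - ⅓*370 = 2 - 370/3 = -364/3 ≈ -121.33)
K/26756 = -364/3/26756 = -364/3*1/26756 = -91/20067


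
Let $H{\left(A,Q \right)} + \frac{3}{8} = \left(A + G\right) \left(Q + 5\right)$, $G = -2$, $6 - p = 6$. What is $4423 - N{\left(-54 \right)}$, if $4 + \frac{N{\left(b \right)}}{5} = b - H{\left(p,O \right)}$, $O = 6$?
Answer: $\frac{36809}{8} \approx 4601.1$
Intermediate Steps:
$p = 0$ ($p = 6 - 6 = 0$)
$H{\left(A,Q \right)} = - \frac{3}{8} + \left(-2 + A\right) \left(5 + Q\right)$ ($H{\left(A,Q \right)} = - \frac{3}{8} + \left(A - 2\right) \left(Q + 5\right) = - \frac{3}{8} + \left(-2 + A\right) \left(5 + Q\right)$)
$N{\left(b \right)} = \frac{735}{8} + 5 b$ ($N{\left(b \right)} = -20 + 5 \left(b - \left(- \frac{83}{8} - 12 + 5 \cdot 0 + 0 \cdot 6\right)\right) = -20 + 5 \left(b - \left(- \frac{83}{8} - 12 + 0 + 0\right)\right) = -20 + 5 \left(b - - \frac{179}{8}\right) = -20 + 5 \left(b + \frac{179}{8}\right) = -20 + 5 \left(\frac{179}{8} + b\right) = -20 + \left(\frac{895}{8} + 5 b\right) = \frac{735}{8} + 5 b$)
$4423 - N{\left(-54 \right)} = 4423 - \left(\frac{735}{8} + 5 \left(-54\right)\right) = 4423 - \left(\frac{735}{8} - 270\right) = 4423 - - \frac{1425}{8} = 4423 + \frac{1425}{8} = \frac{36809}{8}$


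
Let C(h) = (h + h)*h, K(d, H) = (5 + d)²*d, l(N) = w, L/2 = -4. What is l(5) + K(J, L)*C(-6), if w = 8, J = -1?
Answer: -1144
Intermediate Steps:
L = -8 (L = 2*(-4) = -8)
l(N) = 8
K(d, H) = d*(5 + d)²
C(h) = 2*h² (C(h) = (2*h)*h = 2*h²)
l(5) + K(J, L)*C(-6) = 8 + (-(5 - 1)²)*(2*(-6)²) = 8 + (-1*4²)*(2*36) = 8 - 1*16*72 = 8 - 16*72 = 8 - 1152 = -1144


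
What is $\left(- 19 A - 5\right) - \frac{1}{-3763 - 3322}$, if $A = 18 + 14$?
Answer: $- \frac{4343104}{7085} \approx -613.0$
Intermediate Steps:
$A = 32$
$\left(- 19 A - 5\right) - \frac{1}{-3763 - 3322} = \left(\left(-19\right) 32 - 5\right) - \frac{1}{-3763 - 3322} = \left(-608 - 5\right) - \frac{1}{-7085} = -613 - - \frac{1}{7085} = -613 + \frac{1}{7085} = - \frac{4343104}{7085}$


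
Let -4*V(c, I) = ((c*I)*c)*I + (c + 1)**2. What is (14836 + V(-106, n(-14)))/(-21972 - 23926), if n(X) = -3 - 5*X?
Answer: 50390085/183592 ≈ 274.47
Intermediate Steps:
V(c, I) = -(1 + c)**2/4 - I**2*c**2/4 (V(c, I) = -(((c*I)*c)*I + (c + 1)**2)/4 = -(((I*c)*c)*I + (1 + c)**2)/4 = -((I*c**2)*I + (1 + c)**2)/4 = -(I**2*c**2 + (1 + c)**2)/4 = -((1 + c)**2 + I**2*c**2)/4 = -(1 + c)**2/4 - I**2*c**2/4)
(14836 + V(-106, n(-14)))/(-21972 - 23926) = (14836 + (-(1 - 106)**2/4 - 1/4*(-3 - 5*(-14))**2*(-106)**2))/(-21972 - 23926) = (14836 + (-1/4*(-105)**2 - 1/4*(-3 + 70)**2*11236))/(-45898) = (14836 + (-1/4*11025 - 1/4*67**2*11236))*(-1/45898) = (14836 + (-11025/4 - 1/4*4489*11236))*(-1/45898) = (14836 + (-11025/4 - 12609601))*(-1/45898) = (14836 - 50449429/4)*(-1/45898) = -50390085/4*(-1/45898) = 50390085/183592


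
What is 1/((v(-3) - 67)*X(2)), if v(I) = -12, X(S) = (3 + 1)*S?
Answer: -1/632 ≈ -0.0015823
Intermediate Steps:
X(S) = 4*S
1/((v(-3) - 67)*X(2)) = 1/((-12 - 67)*(4*2)) = 1/(-79*8) = 1/(-632) = -1/632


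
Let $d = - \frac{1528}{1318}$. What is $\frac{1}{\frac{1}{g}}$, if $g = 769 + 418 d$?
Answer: $\frac{187419}{659} \approx 284.4$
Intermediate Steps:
$d = - \frac{764}{659}$ ($d = \left(-1528\right) \frac{1}{1318} = - \frac{764}{659} \approx -1.1593$)
$g = \frac{187419}{659}$ ($g = 769 + 418 \left(- \frac{764}{659}\right) = 769 - \frac{319352}{659} = \frac{187419}{659} \approx 284.4$)
$\frac{1}{\frac{1}{g}} = \frac{1}{\frac{1}{\frac{187419}{659}}} = \frac{1}{\frac{659}{187419}} = \frac{187419}{659}$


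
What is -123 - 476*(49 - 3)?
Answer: -22019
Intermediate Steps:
-123 - 476*(49 - 3) = -123 - 476*46 = -123 - 21896 = -22019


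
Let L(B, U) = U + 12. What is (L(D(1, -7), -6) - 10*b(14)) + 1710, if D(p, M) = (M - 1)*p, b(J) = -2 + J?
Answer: 1596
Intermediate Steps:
D(p, M) = p*(-1 + M) (D(p, M) = (-1 + M)*p = p*(-1 + M))
L(B, U) = 12 + U
(L(D(1, -7), -6) - 10*b(14)) + 1710 = ((12 - 6) - 10*(-2 + 14)) + 1710 = (6 - 10*12) + 1710 = (6 - 120) + 1710 = -114 + 1710 = 1596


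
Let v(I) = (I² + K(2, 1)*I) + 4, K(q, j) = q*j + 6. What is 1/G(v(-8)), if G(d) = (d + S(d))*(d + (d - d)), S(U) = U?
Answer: 1/32 ≈ 0.031250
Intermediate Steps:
K(q, j) = 6 + j*q (K(q, j) = j*q + 6 = 6 + j*q)
v(I) = 4 + I² + 8*I (v(I) = (I² + (6 + 1*2)*I) + 4 = (I² + (6 + 2)*I) + 4 = (I² + 8*I) + 4 = 4 + I² + 8*I)
G(d) = 2*d² (G(d) = (d + d)*(d + (d - d)) = (2*d)*(d + 0) = (2*d)*d = 2*d²)
1/G(v(-8)) = 1/(2*(4 + (-8)² + 8*(-8))²) = 1/(2*(4 + 64 - 64)²) = 1/(2*4²) = 1/(2*16) = 1/32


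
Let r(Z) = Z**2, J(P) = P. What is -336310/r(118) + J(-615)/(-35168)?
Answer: -2954696705/122419808 ≈ -24.136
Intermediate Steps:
-336310/r(118) + J(-615)/(-35168) = -336310/(118**2) - 615/(-35168) = -336310/13924 - 615*(-1/35168) = -336310*1/13924 + 615/35168 = -168155/6962 + 615/35168 = -2954696705/122419808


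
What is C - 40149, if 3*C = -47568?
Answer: -56005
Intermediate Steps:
C = -15856 (C = (1/3)*(-47568) = -15856)
C - 40149 = -15856 - 40149 = -56005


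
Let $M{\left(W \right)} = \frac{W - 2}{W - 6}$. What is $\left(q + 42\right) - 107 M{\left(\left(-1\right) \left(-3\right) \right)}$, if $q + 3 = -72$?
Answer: $\frac{8}{3} \approx 2.6667$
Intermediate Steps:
$q = -75$ ($q = -3 - 72 = -75$)
$M{\left(W \right)} = \frac{-2 + W}{-6 + W}$
$\left(q + 42\right) - 107 M{\left(\left(-1\right) \left(-3\right) \right)} = \left(-75 + 42\right) - 107 \frac{-2 - -3}{-6 - -3} = -33 - 107 \frac{-2 + 3}{-6 + 3} = -33 - 107 \frac{1}{-3} \cdot 1 = -33 - 107 \left(\left(- \frac{1}{3}\right) 1\right) = -33 - - \frac{107}{3} = -33 + \frac{107}{3} = \frac{8}{3}$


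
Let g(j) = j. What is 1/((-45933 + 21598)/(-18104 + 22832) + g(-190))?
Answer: -4728/922655 ≈ -0.0051243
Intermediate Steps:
1/((-45933 + 21598)/(-18104 + 22832) + g(-190)) = 1/((-45933 + 21598)/(-18104 + 22832) - 190) = 1/(-24335/4728 - 190) = 1/(-922655/4728) = -4728/922655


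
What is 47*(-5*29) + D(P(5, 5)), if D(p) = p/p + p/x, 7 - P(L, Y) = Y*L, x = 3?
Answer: -6820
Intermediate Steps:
P(L, Y) = 7 - L*Y (P(L, Y) = 7 - Y*L = 7 - L*Y)
D(p) = 1 + p/3 (D(p) = p/p + p/3 = 1 + p*(1/3) = 1 + p/3)
47*(-5*29) + D(P(5, 5)) = 47*(-5*29) + (1 + (7 - 1*5*5)/3) = 47*(-145) + (1 + (7 - 25)/3) = -6815 + (1 + (1/3)*(-18)) = -6815 + (1 - 6) = -6815 - 5 = -6820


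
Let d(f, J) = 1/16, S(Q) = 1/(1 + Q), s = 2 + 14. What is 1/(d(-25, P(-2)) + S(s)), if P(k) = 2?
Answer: 272/33 ≈ 8.2424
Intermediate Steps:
s = 16
d(f, J) = 1/16
1/(d(-25, P(-2)) + S(s)) = 1/(1/16 + 1/(1 + 16)) = 1/(1/16 + 1/17) = 1/(33/272) = 272/33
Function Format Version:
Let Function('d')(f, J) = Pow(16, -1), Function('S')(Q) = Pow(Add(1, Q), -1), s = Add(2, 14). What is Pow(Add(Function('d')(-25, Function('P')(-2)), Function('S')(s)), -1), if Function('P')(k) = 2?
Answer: Rational(272, 33) ≈ 8.2424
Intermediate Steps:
s = 16
Function('d')(f, J) = Rational(1, 16)
Pow(Add(Function('d')(-25, Function('P')(-2)), Function('S')(s)), -1) = Pow(Add(Rational(1, 16), Pow(Add(1, 16), -1)), -1) = Pow(Add(Rational(1, 16), Pow(17, -1)), -1) = Pow(Add(Rational(1, 16), Rational(1, 17)), -1) = Pow(Rational(33, 272), -1) = Rational(272, 33)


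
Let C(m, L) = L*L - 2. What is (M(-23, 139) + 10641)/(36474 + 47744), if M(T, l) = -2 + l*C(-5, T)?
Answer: 41946/42109 ≈ 0.99613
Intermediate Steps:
C(m, L) = -2 + L**2 (C(m, L) = L**2 - 2 = -2 + L**2)
M(T, l) = -2 + l*(-2 + T**2)
(M(-23, 139) + 10641)/(36474 + 47744) = ((-2 + 139*(-2 + (-23)**2)) + 10641)/(36474 + 47744) = ((-2 + 139*(-2 + 529)) + 10641)/84218 = ((-2 + 139*527) + 10641)*(1/84218) = ((-2 + 73253) + 10641)*(1/84218) = (73251 + 10641)*(1/84218) = 83892*(1/84218) = 41946/42109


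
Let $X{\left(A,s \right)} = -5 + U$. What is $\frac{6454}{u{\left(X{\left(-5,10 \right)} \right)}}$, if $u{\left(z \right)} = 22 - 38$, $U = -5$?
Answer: $- \frac{3227}{8} \approx -403.38$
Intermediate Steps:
$X{\left(A,s \right)} = -10$ ($X{\left(A,s \right)} = -5 - 5 = -10$)
$u{\left(z \right)} = -16$ ($u{\left(z \right)} = 22 - 38 = -16$)
$\frac{6454}{u{\left(X{\left(-5,10 \right)} \right)}} = \frac{6454}{-16} = 6454 \left(- \frac{1}{16}\right) = - \frac{3227}{8}$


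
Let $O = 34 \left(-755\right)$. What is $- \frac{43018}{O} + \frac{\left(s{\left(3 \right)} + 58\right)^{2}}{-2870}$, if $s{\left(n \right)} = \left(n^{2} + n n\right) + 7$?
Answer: $- \frac{5337897}{7367290} \approx -0.72454$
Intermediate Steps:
$s{\left(n \right)} = 7 + 2 n^{2}$ ($s{\left(n \right)} = \left(n^{2} + n^{2}\right) + 7 = 2 n^{2} + 7 = 7 + 2 n^{2}$)
$O = -25670$
$- \frac{43018}{O} + \frac{\left(s{\left(3 \right)} + 58\right)^{2}}{-2870} = - \frac{43018}{-25670} + \frac{\left(\left(7 + 2 \cdot 3^{2}\right) + 58\right)^{2}}{-2870} = \left(-43018\right) \left(- \frac{1}{25670}\right) + \left(\left(7 + 2 \cdot 9\right) + 58\right)^{2} \left(- \frac{1}{2870}\right) = \frac{21509}{12835} + \left(\left(7 + 18\right) + 58\right)^{2} \left(- \frac{1}{2870}\right) = \frac{21509}{12835} + \left(25 + 58\right)^{2} \left(- \frac{1}{2870}\right) = \frac{21509}{12835} + 83^{2} \left(- \frac{1}{2870}\right) = \frac{21509}{12835} + 6889 \left(- \frac{1}{2870}\right) = \frac{21509}{12835} - \frac{6889}{2870} = - \frac{5337897}{7367290}$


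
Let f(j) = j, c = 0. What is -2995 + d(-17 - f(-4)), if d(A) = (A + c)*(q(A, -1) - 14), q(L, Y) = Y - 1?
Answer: -2787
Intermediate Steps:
q(L, Y) = -1 + Y
d(A) = -16*A (d(A) = (A + 0)*((-1 - 1) - 14) = A*(-2 - 14) = A*(-16) = -16*A)
-2995 + d(-17 - f(-4)) = -2995 - 16*(-17 - 1*(-4)) = -2995 - 16*(-17 + 4) = -2995 - 16*(-13) = -2995 + 208 = -2787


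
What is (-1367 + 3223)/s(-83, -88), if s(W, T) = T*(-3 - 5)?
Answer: 29/11 ≈ 2.6364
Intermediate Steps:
s(W, T) = -8*T (s(W, T) = T*(-8) = -8*T)
(-1367 + 3223)/s(-83, -88) = (-1367 + 3223)/((-8*(-88))) = 1856/704 = 1856*(1/704) = 29/11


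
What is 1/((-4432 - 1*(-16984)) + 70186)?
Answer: 1/82738 ≈ 1.2086e-5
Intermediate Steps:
1/((-4432 - 1*(-16984)) + 70186) = 1/((-4432 + 16984) + 70186) = 1/(12552 + 70186) = 1/82738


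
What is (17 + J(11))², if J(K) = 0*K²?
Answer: 289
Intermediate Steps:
J(K) = 0
(17 + J(11))² = (17 + 0)² = 17² = 289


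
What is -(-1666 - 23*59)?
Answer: 3023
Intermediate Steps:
-(-1666 - 23*59) = -(-1666 - 1*1357) = -(-1666 - 1357) = -1*(-3023) = 3023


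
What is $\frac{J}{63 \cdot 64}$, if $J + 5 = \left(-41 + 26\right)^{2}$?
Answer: $\frac{55}{1008} \approx 0.054563$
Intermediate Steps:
$J = 220$ ($J = -5 + \left(-41 + 26\right)^{2} = -5 + \left(-15\right)^{2} = -5 + 225 = 220$)
$\frac{J}{63 \cdot 64} = \frac{220}{63 \cdot 64} = \frac{220}{4032} = 220 \cdot \frac{1}{4032} = \frac{55}{1008}$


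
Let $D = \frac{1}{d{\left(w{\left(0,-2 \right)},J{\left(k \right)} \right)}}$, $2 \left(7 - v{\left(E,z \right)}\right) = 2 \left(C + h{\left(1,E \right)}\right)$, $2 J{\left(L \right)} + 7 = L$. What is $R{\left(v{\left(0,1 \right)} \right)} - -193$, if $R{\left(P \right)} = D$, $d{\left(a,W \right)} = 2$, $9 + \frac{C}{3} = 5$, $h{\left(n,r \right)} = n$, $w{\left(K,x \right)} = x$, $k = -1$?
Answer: $\frac{387}{2} \approx 193.5$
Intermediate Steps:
$C = -12$ ($C = -27 + 3 \cdot 5 = -27 + 15 = -12$)
$J{\left(L \right)} = - \frac{7}{2} + \frac{L}{2}$
$v{\left(E,z \right)} = 18$ ($v{\left(E,z \right)} = 7 - \frac{2 \left(-12 + 1\right)}{2} = 7 - \frac{2 \left(-11\right)}{2} = 7 - -11 = 7 + 11 = 18$)
$D = \frac{1}{2} \approx 0.5$
$R{\left(P \right)} = \frac{1}{2}$
$R{\left(v{\left(0,1 \right)} \right)} - -193 = \frac{1}{2} - -193 = \frac{1}{2} + 193 = \frac{387}{2}$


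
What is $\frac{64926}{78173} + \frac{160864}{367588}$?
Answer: $\frac{9110309990}{7183864181} \approx 1.2682$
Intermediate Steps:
$\frac{64926}{78173} + \frac{160864}{367588} = 64926 \cdot \frac{1}{78173} + 160864 \cdot \frac{1}{367588} = \frac{64926}{78173} + \frac{40216}{91897} = \frac{9110309990}{7183864181}$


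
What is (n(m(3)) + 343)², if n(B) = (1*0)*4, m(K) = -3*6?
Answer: 117649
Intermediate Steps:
m(K) = -18
n(B) = 0 (n(B) = 0*4 = 0)
(n(m(3)) + 343)² = (0 + 343)² = 343² = 117649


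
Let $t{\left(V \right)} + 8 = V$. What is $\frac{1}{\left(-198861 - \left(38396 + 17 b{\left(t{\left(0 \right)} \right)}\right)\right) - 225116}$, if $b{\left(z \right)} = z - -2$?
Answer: $- \frac{1}{462271} \approx -2.1632 \cdot 10^{-6}$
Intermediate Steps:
$t{\left(V \right)} = -8 + V$
$b{\left(z \right)} = 2 + z$ ($b{\left(z \right)} = z + 2 = 2 + z$)
$\frac{1}{\left(-198861 - \left(38396 + 17 b{\left(t{\left(0 \right)} \right)}\right)\right) - 225116} = \frac{1}{\left(-198861 - \left(38396 + 17 \left(2 + \left(-8 + 0\right)\right)\right)\right) - 225116} = \frac{1}{\left(-198861 - \left(38396 + 17 \left(2 - 8\right)\right)\right) - 225116} = \frac{1}{\left(-198861 - 38294\right) - 225116} = \frac{1}{-237155 - 225116} = \frac{1}{-462271} = - \frac{1}{462271}$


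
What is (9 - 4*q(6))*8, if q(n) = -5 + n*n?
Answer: -920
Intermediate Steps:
q(n) = -5 + n²
(9 - 4*q(6))*8 = (9 - 4*(-5 + 6²))*8 = (9 - 4*(-5 + 36))*8 = (9 - 4*31)*8 = (9 - 124)*8 = -115*8 = -920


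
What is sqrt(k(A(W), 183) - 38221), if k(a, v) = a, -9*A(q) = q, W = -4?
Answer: I*sqrt(343985)/3 ≈ 195.5*I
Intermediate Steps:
A(q) = -q/9
sqrt(k(A(W), 183) - 38221) = sqrt(-1/9*(-4) - 38221) = sqrt(4/9 - 38221) = sqrt(-343985/9) = I*sqrt(343985)/3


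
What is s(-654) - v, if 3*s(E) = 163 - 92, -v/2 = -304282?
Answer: -1825621/3 ≈ -6.0854e+5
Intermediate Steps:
v = 608564 (v = -2*(-304282) = 608564)
s(E) = 71/3 (s(E) = (163 - 92)/3 = (⅓)*71 = 71/3)
s(-654) - v = 71/3 - 1*608564 = 71/3 - 608564 = -1825621/3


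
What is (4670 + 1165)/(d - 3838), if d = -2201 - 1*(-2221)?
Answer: -5835/3818 ≈ -1.5283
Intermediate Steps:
d = 20 (d = -2201 + 2221 = 20)
(4670 + 1165)/(d - 3838) = (4670 + 1165)/(20 - 3838) = 5835/(-3818) = 5835*(-1/3818) = -5835/3818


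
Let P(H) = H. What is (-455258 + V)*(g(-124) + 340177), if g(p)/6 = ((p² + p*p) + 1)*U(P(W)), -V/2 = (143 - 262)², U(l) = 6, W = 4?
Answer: -699878080300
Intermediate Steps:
V = -28322 (V = -2*(143 - 262)² = -2*(-119)² = -2*14161 = -28322)
g(p) = 36 + 72*p² (g(p) = 6*(((p² + p*p) + 1)*6) = 6*(((p² + p²) + 1)*6) = 6*((2*p² + 1)*6) = 6*((1 + 2*p²)*6) = 6*(6 + 12*p²) = 36 + 72*p²)
(-455258 + V)*(g(-124) + 340177) = (-455258 - 28322)*((36 + 72*(-124)²) + 340177) = -483580*((36 + 72*15376) + 340177) = -483580*((36 + 1107072) + 340177) = -483580*(1107108 + 340177) = -483580*1447285 = -699878080300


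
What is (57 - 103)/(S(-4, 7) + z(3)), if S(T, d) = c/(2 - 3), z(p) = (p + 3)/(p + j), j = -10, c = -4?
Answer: -161/11 ≈ -14.636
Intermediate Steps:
z(p) = (3 + p)/(-10 + p) (z(p) = (p + 3)/(p - 10) = (3 + p)/(-10 + p))
S(T, d) = 4 (S(T, d) = -4/(2 - 3) = -4/(-1) = -1*(-4) = 4)
(57 - 103)/(S(-4, 7) + z(3)) = (57 - 103)/(4 + (3 + 3)/(-10 + 3)) = -46/(4 + 6/(-7)) = -46/(4 - 1/7*6) = -46/(4 - 6/7) = -46/22/7 = -46*7/22 = -161/11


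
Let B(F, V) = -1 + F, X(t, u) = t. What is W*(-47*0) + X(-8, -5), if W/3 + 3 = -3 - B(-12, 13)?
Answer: -8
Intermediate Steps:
W = 21 (W = -9 + 3*(-3 - (-1 - 12)) = -9 + 3*(-3 - 1*(-13)) = -9 + 3*(-3 + 13) = -9 + 3*10 = -9 + 30 = 21)
W*(-47*0) + X(-8, -5) = 21*(-47*0) - 8 = 21*0 - 8 = 0 - 8 = -8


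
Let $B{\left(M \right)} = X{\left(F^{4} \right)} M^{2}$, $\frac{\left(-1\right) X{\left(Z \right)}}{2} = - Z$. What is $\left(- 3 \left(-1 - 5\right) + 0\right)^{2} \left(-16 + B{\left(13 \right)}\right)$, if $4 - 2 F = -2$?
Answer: $8865288$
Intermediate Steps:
$F = 3$ ($F = 2 - -1 = 2 + 1 = 3$)
$X{\left(Z \right)} = 2 Z$ ($X{\left(Z \right)} = - 2 \left(- Z\right) = 2 Z$)
$B{\left(M \right)} = 162 M^{2}$ ($B{\left(M \right)} = 2 \cdot 3^{4} M^{2} = 2 \cdot 81 M^{2} = 162 M^{2}$)
$\left(- 3 \left(-1 - 5\right) + 0\right)^{2} \left(-16 + B{\left(13 \right)}\right) = \left(- 3 \left(-1 - 5\right) + 0\right)^{2} \left(-16 + 162 \cdot 13^{2}\right) = \left(\left(-3\right) \left(-6\right) + 0\right)^{2} \left(-16 + 162 \cdot 169\right) = \left(18 + 0\right)^{2} \left(-16 + 27378\right) = 18^{2} \cdot 27362 = 324 \cdot 27362 = 8865288$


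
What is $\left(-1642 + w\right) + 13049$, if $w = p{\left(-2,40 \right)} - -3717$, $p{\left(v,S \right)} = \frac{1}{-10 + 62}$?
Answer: $\frac{786449}{52} \approx 15124.0$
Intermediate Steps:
$p{\left(v,S \right)} = \frac{1}{52}$
$w = \frac{193285}{52}$ ($w = \frac{1}{52} - -3717 = \frac{1}{52} + 3717 = \frac{193285}{52} \approx 3717.0$)
$\left(-1642 + w\right) + 13049 = \left(-1642 + \frac{193285}{52}\right) + 13049 = \frac{107901}{52} + 13049 = \frac{786449}{52}$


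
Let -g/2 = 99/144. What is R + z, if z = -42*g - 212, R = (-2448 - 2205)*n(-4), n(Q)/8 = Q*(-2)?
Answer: -1191785/4 ≈ -2.9795e+5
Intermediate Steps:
n(Q) = -16*Q (n(Q) = 8*(Q*(-2)) = 8*(-2*Q) = -16*Q)
g = -11/8 (g = -198/144 = -2*11/16 = -11/8 ≈ -1.3750)
R = -297792 (R = (-2448 - 2205)*(-16*(-4)) = -4653*64 = -297792)
z = -617/4 (z = -42*(-11/8) - 212 = 231/4 - 212 = -617/4 ≈ -154.25)
R + z = -297792 - 617/4 = -1191785/4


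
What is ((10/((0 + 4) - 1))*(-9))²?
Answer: 900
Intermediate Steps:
((10/((0 + 4) - 1))*(-9))² = ((10/(4 - 1))*(-9))² = ((10/3)*(-9))² = (-30)² = 900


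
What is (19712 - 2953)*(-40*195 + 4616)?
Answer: -53360656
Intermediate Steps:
(19712 - 2953)*(-40*195 + 4616) = 16759*(-7800 + 4616) = 16759*(-3184) = -53360656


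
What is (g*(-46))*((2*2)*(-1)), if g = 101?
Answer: 18584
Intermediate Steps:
(g*(-46))*((2*2)*(-1)) = (101*(-46))*((2*2)*(-1)) = -18584*(-1) = -4646*(-4) = 18584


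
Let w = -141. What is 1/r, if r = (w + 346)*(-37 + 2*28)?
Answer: 1/3895 ≈ 0.00025674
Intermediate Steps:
r = 3895 (r = (-141 + 346)*(-37 + 2*28) = 205*(-37 + 56) = 205*19 = 3895)
1/r = 1/3895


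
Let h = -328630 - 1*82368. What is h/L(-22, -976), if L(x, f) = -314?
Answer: 205499/157 ≈ 1308.9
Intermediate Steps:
h = -410998 (h = -328630 - 82368 = -410998)
h/L(-22, -976) = -410998/(-314) = -410998*(-1/314) = 205499/157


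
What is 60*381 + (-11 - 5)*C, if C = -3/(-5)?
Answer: 114252/5 ≈ 22850.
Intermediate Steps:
C = ⅗ (C = -3*(-⅕) = ⅗ ≈ 0.60000)
60*381 + (-11 - 5)*C = 60*381 + (-11 - 5)*(⅗) = 22860 - 16*⅗ = 22860 - 48/5 = 114252/5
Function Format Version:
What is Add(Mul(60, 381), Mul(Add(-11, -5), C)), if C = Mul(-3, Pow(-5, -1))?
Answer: Rational(114252, 5) ≈ 22850.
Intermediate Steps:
C = Rational(3, 5) (C = Mul(-3, Rational(-1, 5)) = Rational(3, 5) ≈ 0.60000)
Add(Mul(60, 381), Mul(Add(-11, -5), C)) = Add(Mul(60, 381), Mul(Add(-11, -5), Rational(3, 5))) = Add(22860, Mul(-16, Rational(3, 5))) = Add(22860, Rational(-48, 5)) = Rational(114252, 5)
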